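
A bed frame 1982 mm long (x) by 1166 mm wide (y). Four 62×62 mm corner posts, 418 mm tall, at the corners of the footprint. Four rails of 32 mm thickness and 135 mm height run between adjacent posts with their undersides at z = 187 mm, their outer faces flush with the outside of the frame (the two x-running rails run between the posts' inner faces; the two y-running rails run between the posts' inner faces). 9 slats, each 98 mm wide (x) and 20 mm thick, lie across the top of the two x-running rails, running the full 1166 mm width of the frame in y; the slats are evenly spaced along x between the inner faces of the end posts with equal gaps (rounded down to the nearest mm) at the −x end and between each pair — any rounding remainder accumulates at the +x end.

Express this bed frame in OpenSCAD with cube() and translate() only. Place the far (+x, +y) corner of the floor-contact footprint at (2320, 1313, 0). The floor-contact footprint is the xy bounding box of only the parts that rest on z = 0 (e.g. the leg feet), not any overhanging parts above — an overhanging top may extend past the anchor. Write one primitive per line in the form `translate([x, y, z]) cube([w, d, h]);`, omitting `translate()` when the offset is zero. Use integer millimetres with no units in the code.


// slat z = rail_z + rail_h = 187 + 135 = 322
// slat gap = ⌊(1858 − 9·98) / 10⌋ = 97
translate([338, 147, 0]) cube([62, 62, 418]);
translate([338, 1251, 0]) cube([62, 62, 418]);
translate([2258, 147, 0]) cube([62, 62, 418]);
translate([2258, 1251, 0]) cube([62, 62, 418]);
translate([400, 147, 187]) cube([1858, 32, 135]);
translate([400, 1281, 187]) cube([1858, 32, 135]);
translate([338, 209, 187]) cube([32, 1042, 135]);
translate([2288, 209, 187]) cube([32, 1042, 135]);
translate([497, 147, 322]) cube([98, 1166, 20]);
translate([692, 147, 322]) cube([98, 1166, 20]);
translate([887, 147, 322]) cube([98, 1166, 20]);
translate([1082, 147, 322]) cube([98, 1166, 20]);
translate([1277, 147, 322]) cube([98, 1166, 20]);
translate([1472, 147, 322]) cube([98, 1166, 20]);
translate([1667, 147, 322]) cube([98, 1166, 20]);
translate([1862, 147, 322]) cube([98, 1166, 20]);
translate([2057, 147, 322]) cube([98, 1166, 20]);


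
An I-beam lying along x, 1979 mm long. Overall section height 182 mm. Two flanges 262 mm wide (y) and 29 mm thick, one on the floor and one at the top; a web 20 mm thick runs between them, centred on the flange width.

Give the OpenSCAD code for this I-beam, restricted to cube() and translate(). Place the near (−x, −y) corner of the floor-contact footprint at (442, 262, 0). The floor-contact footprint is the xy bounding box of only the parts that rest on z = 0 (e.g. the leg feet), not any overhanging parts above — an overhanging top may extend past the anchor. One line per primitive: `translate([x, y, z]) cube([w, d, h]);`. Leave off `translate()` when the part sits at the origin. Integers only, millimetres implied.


translate([442, 262, 0]) cube([1979, 262, 29]);
translate([442, 383, 29]) cube([1979, 20, 124]);
translate([442, 262, 153]) cube([1979, 262, 29]);


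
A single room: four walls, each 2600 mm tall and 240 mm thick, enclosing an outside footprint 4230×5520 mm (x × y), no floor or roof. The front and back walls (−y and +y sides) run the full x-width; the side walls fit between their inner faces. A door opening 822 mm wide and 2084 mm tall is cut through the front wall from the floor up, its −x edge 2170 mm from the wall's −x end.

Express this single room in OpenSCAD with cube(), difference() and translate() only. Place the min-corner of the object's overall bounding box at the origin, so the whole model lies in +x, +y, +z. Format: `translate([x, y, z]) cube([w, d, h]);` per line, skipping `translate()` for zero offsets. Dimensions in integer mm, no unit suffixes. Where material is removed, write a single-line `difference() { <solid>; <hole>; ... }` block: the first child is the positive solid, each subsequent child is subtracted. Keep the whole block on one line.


difference() { cube([4230, 240, 2600]); translate([2170, 0, 0]) cube([822, 240, 2084]); }
translate([0, 5280, 0]) cube([4230, 240, 2600]);
translate([0, 240, 0]) cube([240, 5040, 2600]);
translate([3990, 240, 0]) cube([240, 5040, 2600]);


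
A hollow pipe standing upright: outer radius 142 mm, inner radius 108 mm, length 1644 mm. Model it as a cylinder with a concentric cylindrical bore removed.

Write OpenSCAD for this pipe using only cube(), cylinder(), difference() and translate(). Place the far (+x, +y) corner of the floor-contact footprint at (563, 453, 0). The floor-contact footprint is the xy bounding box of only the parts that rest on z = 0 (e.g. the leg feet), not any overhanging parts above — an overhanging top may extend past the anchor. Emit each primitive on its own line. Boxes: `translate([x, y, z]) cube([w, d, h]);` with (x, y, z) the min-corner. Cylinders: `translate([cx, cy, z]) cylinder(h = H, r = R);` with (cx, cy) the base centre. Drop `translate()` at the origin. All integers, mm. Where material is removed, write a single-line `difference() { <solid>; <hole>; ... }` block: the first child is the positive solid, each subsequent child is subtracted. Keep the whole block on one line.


difference() { translate([421, 311, 0]) cylinder(h = 1644, r = 142); translate([421, 311, 0]) cylinder(h = 1644, r = 108); }


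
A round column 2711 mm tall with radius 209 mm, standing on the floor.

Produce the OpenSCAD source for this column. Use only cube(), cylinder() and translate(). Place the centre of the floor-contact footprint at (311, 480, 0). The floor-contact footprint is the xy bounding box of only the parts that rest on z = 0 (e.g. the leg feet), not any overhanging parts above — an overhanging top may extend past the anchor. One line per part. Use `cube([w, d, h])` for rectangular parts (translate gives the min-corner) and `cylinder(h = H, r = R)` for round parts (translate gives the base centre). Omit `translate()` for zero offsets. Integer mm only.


translate([311, 480, 0]) cylinder(h = 2711, r = 209);


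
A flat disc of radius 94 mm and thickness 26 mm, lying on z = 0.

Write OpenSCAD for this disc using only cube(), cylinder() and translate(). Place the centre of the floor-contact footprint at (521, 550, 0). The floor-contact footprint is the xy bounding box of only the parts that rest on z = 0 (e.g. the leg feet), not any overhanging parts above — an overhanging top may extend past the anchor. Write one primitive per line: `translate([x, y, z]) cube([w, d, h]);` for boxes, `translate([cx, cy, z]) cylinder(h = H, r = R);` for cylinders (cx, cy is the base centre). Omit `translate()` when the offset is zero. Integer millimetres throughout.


translate([521, 550, 0]) cylinder(h = 26, r = 94);


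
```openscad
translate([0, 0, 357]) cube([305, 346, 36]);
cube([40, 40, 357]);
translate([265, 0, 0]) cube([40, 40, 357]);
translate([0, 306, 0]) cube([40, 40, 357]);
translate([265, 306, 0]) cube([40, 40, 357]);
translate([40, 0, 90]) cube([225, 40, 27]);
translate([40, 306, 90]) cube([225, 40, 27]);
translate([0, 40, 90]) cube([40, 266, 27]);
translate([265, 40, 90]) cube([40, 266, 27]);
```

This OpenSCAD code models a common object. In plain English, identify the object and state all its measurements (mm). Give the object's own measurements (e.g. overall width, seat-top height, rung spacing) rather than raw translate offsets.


A four-legged stool. The seat is a 305×346×36 mm slab whose top surface is at z = 393 mm; four square legs, each 40×40 mm in cross-section, run from the floor (z = 0) to the underside of the seat, each flush with a corner of the seat. Four stretchers, 40 mm wide and 27 mm tall, connect adjacent legs with their undersides at z = 90 mm, each running between the inner faces of the legs it joins and aligned with the legs' outer faces on the other axis.


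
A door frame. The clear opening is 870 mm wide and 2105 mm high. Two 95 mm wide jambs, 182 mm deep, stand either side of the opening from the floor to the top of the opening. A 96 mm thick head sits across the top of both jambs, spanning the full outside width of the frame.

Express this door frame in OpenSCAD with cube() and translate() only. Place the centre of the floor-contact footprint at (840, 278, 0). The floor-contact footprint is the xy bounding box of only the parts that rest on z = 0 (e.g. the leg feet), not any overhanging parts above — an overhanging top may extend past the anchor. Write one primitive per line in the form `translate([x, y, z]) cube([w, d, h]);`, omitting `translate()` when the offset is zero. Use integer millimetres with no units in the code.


translate([310, 187, 0]) cube([95, 182, 2105]);
translate([1275, 187, 0]) cube([95, 182, 2105]);
translate([310, 187, 2105]) cube([1060, 182, 96]);


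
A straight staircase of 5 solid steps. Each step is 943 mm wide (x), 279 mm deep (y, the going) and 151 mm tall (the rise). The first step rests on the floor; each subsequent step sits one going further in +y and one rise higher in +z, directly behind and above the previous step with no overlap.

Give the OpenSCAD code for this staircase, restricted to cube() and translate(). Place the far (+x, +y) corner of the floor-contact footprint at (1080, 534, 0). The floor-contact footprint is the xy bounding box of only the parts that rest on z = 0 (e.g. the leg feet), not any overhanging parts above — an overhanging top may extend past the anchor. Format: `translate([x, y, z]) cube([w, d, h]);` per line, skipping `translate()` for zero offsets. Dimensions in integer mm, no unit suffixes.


translate([137, 255, 0]) cube([943, 279, 151]);
translate([137, 534, 151]) cube([943, 279, 151]);
translate([137, 813, 302]) cube([943, 279, 151]);
translate([137, 1092, 453]) cube([943, 279, 151]);
translate([137, 1371, 604]) cube([943, 279, 151]);


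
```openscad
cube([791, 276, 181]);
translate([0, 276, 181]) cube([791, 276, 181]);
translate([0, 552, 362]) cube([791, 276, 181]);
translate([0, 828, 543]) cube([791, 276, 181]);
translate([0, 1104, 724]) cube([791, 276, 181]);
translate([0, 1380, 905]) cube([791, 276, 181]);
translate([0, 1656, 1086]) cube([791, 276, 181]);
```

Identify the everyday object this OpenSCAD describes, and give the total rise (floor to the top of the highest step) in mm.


A staircase. The total rise is 1267 mm.

7 identical blocks, each offset up and back from the previous — a staircase. Each step is 181 mm tall and there are 7 of them, so the total rise is 7 × 181 = 1267 mm.


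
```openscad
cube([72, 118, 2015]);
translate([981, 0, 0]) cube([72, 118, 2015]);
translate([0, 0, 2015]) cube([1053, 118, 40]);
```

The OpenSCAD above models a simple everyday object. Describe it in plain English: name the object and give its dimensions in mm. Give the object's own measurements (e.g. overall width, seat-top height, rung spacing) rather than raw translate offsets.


A door frame. The clear opening is 909 mm wide and 2015 mm high. Two 72 mm wide jambs, 118 mm deep, stand either side of the opening from the floor to the top of the opening. A 40 mm thick head sits across the top of both jambs, spanning the full outside width of the frame.


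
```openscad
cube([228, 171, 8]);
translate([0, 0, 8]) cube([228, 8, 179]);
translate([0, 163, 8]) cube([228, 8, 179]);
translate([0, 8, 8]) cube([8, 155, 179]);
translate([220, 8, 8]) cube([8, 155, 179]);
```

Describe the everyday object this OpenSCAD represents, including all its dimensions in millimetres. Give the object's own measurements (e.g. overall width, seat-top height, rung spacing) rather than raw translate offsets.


An open-topped rectangular box: outside dimensions 228×171×187 mm, with a uniform wall and base thickness of 8 mm. The base is a full 228×171 slab on the floor; four walls sit on top of the base. The front and back walls (the −y and +y sides) span the full width; the two side walls fit between them.


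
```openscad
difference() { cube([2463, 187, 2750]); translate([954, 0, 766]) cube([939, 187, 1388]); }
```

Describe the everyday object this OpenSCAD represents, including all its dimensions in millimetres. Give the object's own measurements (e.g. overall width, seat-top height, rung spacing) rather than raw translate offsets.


A wall 2463 mm long (x), 187 mm thick (y), 2750 mm tall, with a rectangular window opening cut through it. The opening is 939 mm wide and 1388 mm tall; its sill is at z = 766 mm and its near (−x) edge is 954 mm from the wall's −x end. The opening passes through the full wall thickness.


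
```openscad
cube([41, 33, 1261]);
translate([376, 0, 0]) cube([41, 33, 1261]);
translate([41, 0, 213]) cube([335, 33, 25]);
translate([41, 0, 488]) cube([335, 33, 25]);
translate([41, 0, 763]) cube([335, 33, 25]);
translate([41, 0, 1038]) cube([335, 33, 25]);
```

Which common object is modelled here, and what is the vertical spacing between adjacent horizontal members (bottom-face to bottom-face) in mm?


A ladder. The rung spacing is 275 mm.

Two tall 41×33 posts with 4 short bars between them — a ladder. Adjacent rungs sit at z = 213 and z = 488, so the spacing is 488 − 213 = 275 mm.


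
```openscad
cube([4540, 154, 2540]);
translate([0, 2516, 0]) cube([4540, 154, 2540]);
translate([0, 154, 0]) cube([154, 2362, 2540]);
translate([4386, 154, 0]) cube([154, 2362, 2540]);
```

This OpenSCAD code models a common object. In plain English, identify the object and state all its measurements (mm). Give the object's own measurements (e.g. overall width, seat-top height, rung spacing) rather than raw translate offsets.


The wall frame of a small rectangular building: four walls, each 2540 mm tall and 154 mm thick, enclosing a footprint 4540 mm (x) by 2670 mm (y) outside-to-outside, with no floor or roof. The front and back walls (the −y and +y sides) span the full width; the two side walls fit between them.


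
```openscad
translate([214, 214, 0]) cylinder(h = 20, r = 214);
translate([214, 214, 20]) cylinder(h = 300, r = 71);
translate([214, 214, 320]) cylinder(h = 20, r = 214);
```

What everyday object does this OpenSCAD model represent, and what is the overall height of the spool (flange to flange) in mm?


A spool. The overall height is 340 mm.

Three coaxial cylinders, large–small–large — a spool. Two 20 mm flanges and a 300 mm core give 20 + 300 + 20 = 340 mm.


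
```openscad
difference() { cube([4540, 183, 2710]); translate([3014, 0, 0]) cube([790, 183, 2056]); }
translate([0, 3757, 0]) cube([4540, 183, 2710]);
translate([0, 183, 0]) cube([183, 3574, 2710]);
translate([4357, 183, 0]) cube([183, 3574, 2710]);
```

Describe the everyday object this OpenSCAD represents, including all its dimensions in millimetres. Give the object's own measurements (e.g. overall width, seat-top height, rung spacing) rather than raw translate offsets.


A single room: four walls, each 2710 mm tall and 183 mm thick, enclosing an outside footprint 4540×3940 mm (x × y), no floor or roof. The front and back walls (−y and +y sides) run the full x-width; the side walls fit between their inner faces. A door opening 790 mm wide and 2056 mm tall is cut through the front wall from the floor up, its −x edge 3014 mm from the wall's −x end.


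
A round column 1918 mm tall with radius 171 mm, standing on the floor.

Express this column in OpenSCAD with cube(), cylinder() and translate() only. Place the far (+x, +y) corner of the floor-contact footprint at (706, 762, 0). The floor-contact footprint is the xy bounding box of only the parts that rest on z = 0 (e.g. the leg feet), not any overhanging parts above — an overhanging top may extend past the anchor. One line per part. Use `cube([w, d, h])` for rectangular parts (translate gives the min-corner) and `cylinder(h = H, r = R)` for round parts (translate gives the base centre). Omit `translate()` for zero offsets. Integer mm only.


translate([535, 591, 0]) cylinder(h = 1918, r = 171);


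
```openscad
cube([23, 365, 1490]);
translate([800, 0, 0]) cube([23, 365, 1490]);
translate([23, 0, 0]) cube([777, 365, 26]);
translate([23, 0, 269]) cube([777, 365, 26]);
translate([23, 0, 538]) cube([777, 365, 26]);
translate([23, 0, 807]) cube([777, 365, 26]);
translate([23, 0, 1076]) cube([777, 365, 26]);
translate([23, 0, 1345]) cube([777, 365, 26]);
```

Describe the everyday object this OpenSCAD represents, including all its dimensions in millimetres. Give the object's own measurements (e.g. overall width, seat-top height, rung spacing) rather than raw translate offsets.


An open bookshelf. Two side panels, each 23 mm thick, 365 mm deep and 1490 mm tall, stand 823 mm apart (outside-to-outside). Between them sit 6 shelves, each 26 mm thick and 365 mm deep, spanning the full gap between the sides. The bottom shelf rests on the floor (its underside at z = 0) and the clear gap between one shelf's top and the next shelf's underside is 243 mm.


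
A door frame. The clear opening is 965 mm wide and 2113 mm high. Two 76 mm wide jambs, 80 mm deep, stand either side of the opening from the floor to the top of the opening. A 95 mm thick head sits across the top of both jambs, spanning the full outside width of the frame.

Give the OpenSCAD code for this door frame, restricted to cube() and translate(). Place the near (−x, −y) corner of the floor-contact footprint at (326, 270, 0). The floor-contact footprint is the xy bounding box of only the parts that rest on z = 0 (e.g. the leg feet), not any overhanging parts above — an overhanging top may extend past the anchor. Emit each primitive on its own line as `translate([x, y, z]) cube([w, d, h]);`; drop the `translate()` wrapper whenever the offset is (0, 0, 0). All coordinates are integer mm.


translate([326, 270, 0]) cube([76, 80, 2113]);
translate([1367, 270, 0]) cube([76, 80, 2113]);
translate([326, 270, 2113]) cube([1117, 80, 95]);


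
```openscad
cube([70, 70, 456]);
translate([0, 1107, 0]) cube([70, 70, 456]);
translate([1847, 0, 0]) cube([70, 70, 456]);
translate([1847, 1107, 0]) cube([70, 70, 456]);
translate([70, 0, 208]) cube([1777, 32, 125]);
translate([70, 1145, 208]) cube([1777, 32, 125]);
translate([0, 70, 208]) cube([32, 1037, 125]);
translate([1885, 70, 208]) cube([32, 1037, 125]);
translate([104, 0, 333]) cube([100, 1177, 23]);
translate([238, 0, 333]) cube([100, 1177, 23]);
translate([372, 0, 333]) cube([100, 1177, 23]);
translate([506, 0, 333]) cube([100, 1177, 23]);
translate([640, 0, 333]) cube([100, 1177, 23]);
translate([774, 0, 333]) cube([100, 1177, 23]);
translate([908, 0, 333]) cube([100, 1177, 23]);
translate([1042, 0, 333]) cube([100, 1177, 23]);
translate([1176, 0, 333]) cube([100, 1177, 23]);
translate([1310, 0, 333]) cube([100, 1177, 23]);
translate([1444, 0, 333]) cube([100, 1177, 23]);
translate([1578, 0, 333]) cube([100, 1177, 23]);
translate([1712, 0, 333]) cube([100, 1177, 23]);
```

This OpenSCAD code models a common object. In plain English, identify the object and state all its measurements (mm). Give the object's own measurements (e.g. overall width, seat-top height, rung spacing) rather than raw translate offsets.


A bed frame 1917 mm long (x) by 1177 mm wide (y). Four 70×70 mm corner posts, 456 mm tall, at the corners of the footprint. Four rails of 32 mm thickness and 125 mm height run between adjacent posts with their undersides at z = 208 mm, their outer faces flush with the outside of the frame (the two x-running rails run between the posts' inner faces; the two y-running rails run between the posts' inner faces). 13 slats, each 100 mm wide (x) and 23 mm thick, lie across the top of the two x-running rails, running the full 1177 mm width of the frame in y; along x they sit between the end posts with a 34 mm gap after the −x posts and between neighbouring slats, leaving 35 mm before the +x posts.


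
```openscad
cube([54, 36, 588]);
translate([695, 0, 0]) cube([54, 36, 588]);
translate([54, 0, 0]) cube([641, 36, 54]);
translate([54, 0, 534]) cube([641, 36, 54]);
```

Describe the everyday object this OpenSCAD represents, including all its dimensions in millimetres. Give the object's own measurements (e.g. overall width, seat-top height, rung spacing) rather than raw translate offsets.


A rectangular picture frame lying in the x–z plane (depth along y). The opening is 641 mm wide (x) by 480 mm tall (z), surrounded by a border 54 mm wide on all four sides. The frame is 36 mm deep and is made of two full-height vertical stiles with two horizontal rails fitted between them.


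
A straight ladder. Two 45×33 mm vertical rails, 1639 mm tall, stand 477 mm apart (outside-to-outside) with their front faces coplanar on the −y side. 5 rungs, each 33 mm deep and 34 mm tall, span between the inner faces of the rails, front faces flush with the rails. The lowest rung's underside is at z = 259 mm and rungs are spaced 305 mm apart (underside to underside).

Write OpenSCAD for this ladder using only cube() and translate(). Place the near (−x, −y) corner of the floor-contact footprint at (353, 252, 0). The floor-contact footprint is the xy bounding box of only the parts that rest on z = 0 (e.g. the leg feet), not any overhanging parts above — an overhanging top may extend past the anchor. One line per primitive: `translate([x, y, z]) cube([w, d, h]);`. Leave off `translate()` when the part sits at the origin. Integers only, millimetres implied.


translate([353, 252, 0]) cube([45, 33, 1639]);
translate([785, 252, 0]) cube([45, 33, 1639]);
translate([398, 252, 259]) cube([387, 33, 34]);
translate([398, 252, 564]) cube([387, 33, 34]);
translate([398, 252, 869]) cube([387, 33, 34]);
translate([398, 252, 1174]) cube([387, 33, 34]);
translate([398, 252, 1479]) cube([387, 33, 34]);


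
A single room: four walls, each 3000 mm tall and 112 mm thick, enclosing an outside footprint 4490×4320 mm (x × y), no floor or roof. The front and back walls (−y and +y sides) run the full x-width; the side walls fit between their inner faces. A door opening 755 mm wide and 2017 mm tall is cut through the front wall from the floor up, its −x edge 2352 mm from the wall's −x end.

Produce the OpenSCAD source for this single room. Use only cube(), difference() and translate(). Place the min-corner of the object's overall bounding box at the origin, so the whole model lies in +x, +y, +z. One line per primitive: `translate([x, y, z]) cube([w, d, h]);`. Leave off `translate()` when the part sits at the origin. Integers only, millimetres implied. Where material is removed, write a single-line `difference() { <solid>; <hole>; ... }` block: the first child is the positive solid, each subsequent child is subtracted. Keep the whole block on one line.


difference() { cube([4490, 112, 3000]); translate([2352, 0, 0]) cube([755, 112, 2017]); }
translate([0, 4208, 0]) cube([4490, 112, 3000]);
translate([0, 112, 0]) cube([112, 4096, 3000]);
translate([4378, 112, 0]) cube([112, 4096, 3000]);


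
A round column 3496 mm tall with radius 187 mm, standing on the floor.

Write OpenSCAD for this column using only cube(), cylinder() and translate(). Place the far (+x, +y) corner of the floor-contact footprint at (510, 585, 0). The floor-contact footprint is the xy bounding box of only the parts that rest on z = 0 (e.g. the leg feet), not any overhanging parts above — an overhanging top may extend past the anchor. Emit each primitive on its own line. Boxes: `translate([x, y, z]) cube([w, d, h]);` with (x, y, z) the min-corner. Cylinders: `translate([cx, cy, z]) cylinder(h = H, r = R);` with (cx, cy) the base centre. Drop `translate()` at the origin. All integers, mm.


translate([323, 398, 0]) cylinder(h = 3496, r = 187);


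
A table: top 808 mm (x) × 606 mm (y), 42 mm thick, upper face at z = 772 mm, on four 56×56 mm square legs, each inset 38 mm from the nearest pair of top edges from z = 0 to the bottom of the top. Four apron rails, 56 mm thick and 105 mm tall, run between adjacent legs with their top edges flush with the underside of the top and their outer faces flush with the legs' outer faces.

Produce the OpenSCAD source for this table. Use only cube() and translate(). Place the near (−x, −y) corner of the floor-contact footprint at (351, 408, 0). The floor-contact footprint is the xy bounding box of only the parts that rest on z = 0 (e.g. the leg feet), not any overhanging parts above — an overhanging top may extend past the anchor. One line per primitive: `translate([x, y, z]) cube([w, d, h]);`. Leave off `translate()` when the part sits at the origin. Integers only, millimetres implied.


translate([313, 370, 730]) cube([808, 606, 42]);
translate([351, 408, 0]) cube([56, 56, 730]);
translate([1027, 408, 0]) cube([56, 56, 730]);
translate([351, 882, 0]) cube([56, 56, 730]);
translate([1027, 882, 0]) cube([56, 56, 730]);
translate([407, 408, 625]) cube([620, 56, 105]);
translate([407, 882, 625]) cube([620, 56, 105]);
translate([351, 464, 625]) cube([56, 418, 105]);
translate([1027, 464, 625]) cube([56, 418, 105]);


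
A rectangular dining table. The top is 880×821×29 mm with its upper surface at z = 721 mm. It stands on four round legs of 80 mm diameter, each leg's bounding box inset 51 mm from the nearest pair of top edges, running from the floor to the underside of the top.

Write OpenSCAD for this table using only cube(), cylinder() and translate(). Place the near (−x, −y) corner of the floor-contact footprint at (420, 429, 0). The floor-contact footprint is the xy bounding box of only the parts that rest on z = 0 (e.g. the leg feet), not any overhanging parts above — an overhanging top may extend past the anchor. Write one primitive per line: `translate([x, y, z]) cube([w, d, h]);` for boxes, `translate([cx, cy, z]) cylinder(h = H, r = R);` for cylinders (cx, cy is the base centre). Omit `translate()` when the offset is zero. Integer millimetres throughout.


translate([369, 378, 692]) cube([880, 821, 29]);
translate([460, 469, 0]) cylinder(h = 692, r = 40);
translate([1158, 469, 0]) cylinder(h = 692, r = 40);
translate([460, 1108, 0]) cylinder(h = 692, r = 40);
translate([1158, 1108, 0]) cylinder(h = 692, r = 40);


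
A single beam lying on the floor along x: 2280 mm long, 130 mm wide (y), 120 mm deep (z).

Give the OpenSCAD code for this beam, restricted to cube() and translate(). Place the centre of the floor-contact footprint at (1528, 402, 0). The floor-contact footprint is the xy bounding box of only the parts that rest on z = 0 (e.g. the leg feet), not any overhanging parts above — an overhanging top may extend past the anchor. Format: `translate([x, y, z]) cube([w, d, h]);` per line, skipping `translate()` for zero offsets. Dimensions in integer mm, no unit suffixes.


translate([388, 337, 0]) cube([2280, 130, 120]);


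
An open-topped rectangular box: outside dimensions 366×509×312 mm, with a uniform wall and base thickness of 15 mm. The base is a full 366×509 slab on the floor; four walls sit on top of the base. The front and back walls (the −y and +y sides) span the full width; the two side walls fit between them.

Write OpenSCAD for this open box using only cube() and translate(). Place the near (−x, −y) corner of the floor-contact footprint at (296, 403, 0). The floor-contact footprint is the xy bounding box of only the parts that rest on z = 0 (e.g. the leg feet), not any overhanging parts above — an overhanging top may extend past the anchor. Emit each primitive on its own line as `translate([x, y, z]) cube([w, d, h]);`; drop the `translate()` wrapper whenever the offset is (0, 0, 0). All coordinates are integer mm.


translate([296, 403, 0]) cube([366, 509, 15]);
translate([296, 403, 15]) cube([366, 15, 297]);
translate([296, 897, 15]) cube([366, 15, 297]);
translate([296, 418, 15]) cube([15, 479, 297]);
translate([647, 418, 15]) cube([15, 479, 297]);


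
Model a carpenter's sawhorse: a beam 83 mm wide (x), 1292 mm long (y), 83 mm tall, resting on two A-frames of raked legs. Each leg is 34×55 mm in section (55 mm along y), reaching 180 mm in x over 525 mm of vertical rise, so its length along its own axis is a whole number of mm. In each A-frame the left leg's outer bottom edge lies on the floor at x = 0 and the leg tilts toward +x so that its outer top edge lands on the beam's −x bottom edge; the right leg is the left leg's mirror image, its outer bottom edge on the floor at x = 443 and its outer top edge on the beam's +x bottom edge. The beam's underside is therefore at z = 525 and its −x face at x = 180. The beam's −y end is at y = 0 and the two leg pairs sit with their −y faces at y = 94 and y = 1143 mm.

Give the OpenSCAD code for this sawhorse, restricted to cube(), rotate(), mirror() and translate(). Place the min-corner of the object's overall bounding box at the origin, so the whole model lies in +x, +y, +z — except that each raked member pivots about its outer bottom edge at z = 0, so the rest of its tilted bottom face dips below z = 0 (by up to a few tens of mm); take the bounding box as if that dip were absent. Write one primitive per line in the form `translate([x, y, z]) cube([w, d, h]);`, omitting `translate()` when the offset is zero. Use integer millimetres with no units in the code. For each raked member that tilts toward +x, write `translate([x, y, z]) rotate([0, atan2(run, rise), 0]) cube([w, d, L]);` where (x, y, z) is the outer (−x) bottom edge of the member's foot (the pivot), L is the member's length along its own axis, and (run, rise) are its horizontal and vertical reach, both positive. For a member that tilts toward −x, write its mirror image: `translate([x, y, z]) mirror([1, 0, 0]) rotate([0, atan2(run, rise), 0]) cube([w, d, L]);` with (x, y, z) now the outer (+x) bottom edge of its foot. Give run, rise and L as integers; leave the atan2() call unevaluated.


translate([180, 0, 525]) cube([83, 1292, 83]);
translate([0, 94, 0]) rotate([0, atan2(180, 525), 0]) cube([34, 55, 555]);
translate([443, 94, 0]) mirror([1, 0, 0]) rotate([0, atan2(180, 525), 0]) cube([34, 55, 555]);
translate([0, 1143, 0]) rotate([0, atan2(180, 525), 0]) cube([34, 55, 555]);
translate([443, 1143, 0]) mirror([1, 0, 0]) rotate([0, atan2(180, 525), 0]) cube([34, 55, 555]);


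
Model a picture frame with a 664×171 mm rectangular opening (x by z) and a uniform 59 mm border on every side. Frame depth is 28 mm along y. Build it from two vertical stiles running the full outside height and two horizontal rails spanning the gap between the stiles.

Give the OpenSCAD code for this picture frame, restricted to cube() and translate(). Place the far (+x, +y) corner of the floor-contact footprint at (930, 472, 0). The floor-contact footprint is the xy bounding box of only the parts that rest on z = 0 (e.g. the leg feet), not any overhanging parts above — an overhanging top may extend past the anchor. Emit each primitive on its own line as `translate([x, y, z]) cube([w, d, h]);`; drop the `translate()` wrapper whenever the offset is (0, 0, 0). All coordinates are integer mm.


translate([148, 444, 0]) cube([59, 28, 289]);
translate([871, 444, 0]) cube([59, 28, 289]);
translate([207, 444, 0]) cube([664, 28, 59]);
translate([207, 444, 230]) cube([664, 28, 59]);


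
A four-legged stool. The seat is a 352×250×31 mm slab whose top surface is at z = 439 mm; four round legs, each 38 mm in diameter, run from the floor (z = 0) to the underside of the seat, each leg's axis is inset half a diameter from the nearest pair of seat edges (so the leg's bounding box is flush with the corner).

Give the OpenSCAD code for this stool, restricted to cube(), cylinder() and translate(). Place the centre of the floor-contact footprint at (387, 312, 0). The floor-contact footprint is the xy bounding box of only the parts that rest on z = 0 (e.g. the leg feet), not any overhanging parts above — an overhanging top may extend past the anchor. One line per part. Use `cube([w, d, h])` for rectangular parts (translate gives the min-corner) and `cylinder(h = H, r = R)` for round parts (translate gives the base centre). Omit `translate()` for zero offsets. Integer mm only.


// leg_h = 439 - 31 = 408
translate([211, 187, 408]) cube([352, 250, 31]);
translate([230, 206, 0]) cylinder(h = 408, r = 19);
translate([544, 206, 0]) cylinder(h = 408, r = 19);
translate([230, 418, 0]) cylinder(h = 408, r = 19);
translate([544, 418, 0]) cylinder(h = 408, r = 19);


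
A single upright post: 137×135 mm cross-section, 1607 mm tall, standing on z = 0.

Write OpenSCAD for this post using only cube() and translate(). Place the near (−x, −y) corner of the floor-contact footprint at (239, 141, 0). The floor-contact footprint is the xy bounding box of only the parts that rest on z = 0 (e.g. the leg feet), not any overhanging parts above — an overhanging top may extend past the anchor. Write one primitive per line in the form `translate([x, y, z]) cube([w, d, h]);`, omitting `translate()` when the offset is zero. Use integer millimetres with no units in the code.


translate([239, 141, 0]) cube([137, 135, 1607]);


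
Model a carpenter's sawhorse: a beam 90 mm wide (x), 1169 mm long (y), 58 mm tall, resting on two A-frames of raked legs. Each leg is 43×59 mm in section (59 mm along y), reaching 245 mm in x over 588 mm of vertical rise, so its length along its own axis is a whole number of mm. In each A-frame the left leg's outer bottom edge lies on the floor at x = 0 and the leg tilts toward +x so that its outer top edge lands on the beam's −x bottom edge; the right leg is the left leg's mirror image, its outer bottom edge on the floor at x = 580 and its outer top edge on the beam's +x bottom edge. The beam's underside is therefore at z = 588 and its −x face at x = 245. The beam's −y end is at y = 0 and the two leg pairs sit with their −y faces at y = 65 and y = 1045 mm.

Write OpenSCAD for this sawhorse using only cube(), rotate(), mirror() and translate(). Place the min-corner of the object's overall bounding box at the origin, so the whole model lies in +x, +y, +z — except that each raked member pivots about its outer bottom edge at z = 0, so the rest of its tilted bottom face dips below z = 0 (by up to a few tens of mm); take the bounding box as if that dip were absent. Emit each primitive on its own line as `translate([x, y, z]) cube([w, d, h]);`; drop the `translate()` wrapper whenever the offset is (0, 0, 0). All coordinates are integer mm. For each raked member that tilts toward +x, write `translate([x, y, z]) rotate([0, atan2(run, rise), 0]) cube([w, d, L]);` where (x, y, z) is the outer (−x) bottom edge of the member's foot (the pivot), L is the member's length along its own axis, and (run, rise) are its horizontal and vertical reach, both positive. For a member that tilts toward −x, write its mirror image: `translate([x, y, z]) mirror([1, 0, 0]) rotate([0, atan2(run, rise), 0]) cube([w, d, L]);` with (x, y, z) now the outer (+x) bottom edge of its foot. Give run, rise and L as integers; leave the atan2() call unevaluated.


translate([245, 0, 588]) cube([90, 1169, 58]);
translate([0, 65, 0]) rotate([0, atan2(245, 588), 0]) cube([43, 59, 637]);
translate([580, 65, 0]) mirror([1, 0, 0]) rotate([0, atan2(245, 588), 0]) cube([43, 59, 637]);
translate([0, 1045, 0]) rotate([0, atan2(245, 588), 0]) cube([43, 59, 637]);
translate([580, 1045, 0]) mirror([1, 0, 0]) rotate([0, atan2(245, 588), 0]) cube([43, 59, 637]);


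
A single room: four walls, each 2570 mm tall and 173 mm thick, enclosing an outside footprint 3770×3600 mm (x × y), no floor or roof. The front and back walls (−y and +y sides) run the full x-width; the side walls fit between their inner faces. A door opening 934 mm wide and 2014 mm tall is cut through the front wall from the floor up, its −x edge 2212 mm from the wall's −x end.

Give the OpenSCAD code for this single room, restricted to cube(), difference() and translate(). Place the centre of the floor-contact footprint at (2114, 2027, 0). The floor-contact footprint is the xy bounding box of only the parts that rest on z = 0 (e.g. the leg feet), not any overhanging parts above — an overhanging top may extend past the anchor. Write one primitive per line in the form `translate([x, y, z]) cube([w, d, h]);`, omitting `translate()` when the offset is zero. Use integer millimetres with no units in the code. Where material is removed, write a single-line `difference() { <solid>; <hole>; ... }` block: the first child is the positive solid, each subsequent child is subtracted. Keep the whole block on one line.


difference() { translate([229, 227, 0]) cube([3770, 173, 2570]); translate([2441, 227, 0]) cube([934, 173, 2014]); }
translate([229, 3654, 0]) cube([3770, 173, 2570]);
translate([229, 400, 0]) cube([173, 3254, 2570]);
translate([3826, 400, 0]) cube([173, 3254, 2570]);


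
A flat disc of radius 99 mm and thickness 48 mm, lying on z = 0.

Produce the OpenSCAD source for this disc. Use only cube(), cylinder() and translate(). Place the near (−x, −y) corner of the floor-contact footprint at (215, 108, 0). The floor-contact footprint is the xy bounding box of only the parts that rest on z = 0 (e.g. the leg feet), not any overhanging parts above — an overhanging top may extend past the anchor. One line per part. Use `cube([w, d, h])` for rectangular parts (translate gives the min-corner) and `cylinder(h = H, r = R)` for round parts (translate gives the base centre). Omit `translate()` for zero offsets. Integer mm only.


translate([314, 207, 0]) cylinder(h = 48, r = 99);


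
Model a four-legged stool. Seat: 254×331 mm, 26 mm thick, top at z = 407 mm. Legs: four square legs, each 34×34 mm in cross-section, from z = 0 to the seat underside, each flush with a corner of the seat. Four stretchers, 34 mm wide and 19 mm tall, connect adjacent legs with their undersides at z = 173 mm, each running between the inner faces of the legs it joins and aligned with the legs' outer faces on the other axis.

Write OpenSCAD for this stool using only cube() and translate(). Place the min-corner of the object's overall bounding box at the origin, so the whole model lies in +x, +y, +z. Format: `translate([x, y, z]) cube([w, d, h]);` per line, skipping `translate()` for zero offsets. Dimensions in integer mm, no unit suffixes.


translate([0, 0, 381]) cube([254, 331, 26]);
cube([34, 34, 381]);
translate([220, 0, 0]) cube([34, 34, 381]);
translate([0, 297, 0]) cube([34, 34, 381]);
translate([220, 297, 0]) cube([34, 34, 381]);
translate([34, 0, 173]) cube([186, 34, 19]);
translate([34, 297, 173]) cube([186, 34, 19]);
translate([0, 34, 173]) cube([34, 263, 19]);
translate([220, 34, 173]) cube([34, 263, 19]);


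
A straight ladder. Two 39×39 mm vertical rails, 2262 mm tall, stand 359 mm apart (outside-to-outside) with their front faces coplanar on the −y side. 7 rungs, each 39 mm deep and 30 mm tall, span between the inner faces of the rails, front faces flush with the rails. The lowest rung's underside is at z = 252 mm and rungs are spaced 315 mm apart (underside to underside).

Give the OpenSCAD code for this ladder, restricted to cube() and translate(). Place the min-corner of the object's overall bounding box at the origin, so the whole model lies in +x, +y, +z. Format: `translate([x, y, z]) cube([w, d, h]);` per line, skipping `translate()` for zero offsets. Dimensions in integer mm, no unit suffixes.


// rung span = 359 - 2*39 = 281
// rung[k] z = 252 + k*315
cube([39, 39, 2262]);
translate([320, 0, 0]) cube([39, 39, 2262]);
translate([39, 0, 252]) cube([281, 39, 30]);
translate([39, 0, 567]) cube([281, 39, 30]);
translate([39, 0, 882]) cube([281, 39, 30]);
translate([39, 0, 1197]) cube([281, 39, 30]);
translate([39, 0, 1512]) cube([281, 39, 30]);
translate([39, 0, 1827]) cube([281, 39, 30]);
translate([39, 0, 2142]) cube([281, 39, 30]);


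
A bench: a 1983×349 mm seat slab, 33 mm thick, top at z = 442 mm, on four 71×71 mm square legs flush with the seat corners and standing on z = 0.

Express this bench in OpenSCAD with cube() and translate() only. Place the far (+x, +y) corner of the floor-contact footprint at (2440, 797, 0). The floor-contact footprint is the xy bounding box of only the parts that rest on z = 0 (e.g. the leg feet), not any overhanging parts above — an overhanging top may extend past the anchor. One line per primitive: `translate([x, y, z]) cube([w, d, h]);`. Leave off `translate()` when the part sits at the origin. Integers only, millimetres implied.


translate([457, 448, 409]) cube([1983, 349, 33]);
translate([457, 448, 0]) cube([71, 71, 409]);
translate([457, 726, 0]) cube([71, 71, 409]);
translate([2369, 448, 0]) cube([71, 71, 409]);
translate([2369, 726, 0]) cube([71, 71, 409]);
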